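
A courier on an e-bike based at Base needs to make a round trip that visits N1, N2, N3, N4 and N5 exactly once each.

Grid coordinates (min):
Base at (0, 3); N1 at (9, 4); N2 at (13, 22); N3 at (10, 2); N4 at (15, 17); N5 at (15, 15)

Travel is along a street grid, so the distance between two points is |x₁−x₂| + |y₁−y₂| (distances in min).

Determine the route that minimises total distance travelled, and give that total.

With 5 stops there are 5!/2 = 60 distinct round trips (a route and its reverse cost the same).
Base - N1 - N2 - N3 - N4 - N5 - Base: 10+22+23+20+2+27 = 104
Base - N1 - N2 - N3 - N5 - N4 - Base: 10+22+23+18+2+29 = 104
Base - N1 - N2 - N4 - N3 - N5 - Base: 10+22+7+20+18+27 = 104
Base - N1 - N2 - N4 - N5 - N3 - Base: 10+22+7+2+18+11 = 70
Base - N1 - N2 - N5 - N3 - N4 - Base: 10+22+9+18+20+29 = 108
Base - N1 - N2 - N5 - N4 - N3 - Base: 10+22+9+2+20+11 = 74
Base - N1 - N3 - N2 - N4 - N5 - Base: 10+3+23+7+2+27 = 72
Base - N1 - N3 - N2 - N5 - N4 - Base: 10+3+23+9+2+29 = 76
Base - N1 - N3 - N4 - N2 - N5 - Base: 10+3+20+7+9+27 = 76
Base - N1 - N3 - N4 - N5 - N2 - Base: 10+3+20+2+9+32 = 76
Base - N1 - N3 - N5 - N2 - N4 - Base: 10+3+18+9+7+29 = 76
Base - N1 - N3 - N5 - N4 - N2 - Base: 10+3+18+2+7+32 = 72
Base - N1 - N4 - N2 - N3 - N5 - Base: 10+19+7+23+18+27 = 104
Base - N1 - N4 - N2 - N5 - N3 - Base: 10+19+7+9+18+11 = 74
… (46 more)
The minimum is 70.
One optimal route: Base → N1 → N2 → N4 → N5 → N3 → Base (or its reverse).

Minimum total distance: 70 min.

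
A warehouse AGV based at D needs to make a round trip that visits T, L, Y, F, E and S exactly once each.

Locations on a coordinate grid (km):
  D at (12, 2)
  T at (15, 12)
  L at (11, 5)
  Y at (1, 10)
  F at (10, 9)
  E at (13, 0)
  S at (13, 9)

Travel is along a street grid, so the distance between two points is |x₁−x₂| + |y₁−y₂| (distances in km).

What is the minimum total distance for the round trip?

52 km — the shortest possible round trip.

With 6 stops there are 6!/2 = 360 distinct round trips (a route and its reverse cost the same).
D → T → L → Y → F → E → S → D: 13+11+15+10+12+9+8 = 78
D → T → L → Y → F → S → E → D: 13+11+15+10+3+9+3 = 64
D → T → L → Y → E → F → S → D: 13+11+15+22+12+3+8 = 84
D → T → L → Y → E → S → F → D: 13+11+15+22+9+3+9 = 82
D → T → L → Y → S → F → E → D: 13+11+15+13+3+12+3 = 70
D → T → L → Y → S → E → F → D: 13+11+15+13+9+12+9 = 82
D → T → L → F → Y → E → S → D: 13+11+5+10+22+9+8 = 78
D → T → L → F → Y → S → E → D: 13+11+5+10+13+9+3 = 64
… (352 more)
D → L → F → Y → T → S → E → D: 4+5+10+16+5+9+3 = 52  ← best
The minimum is 52.
One optimal route: D → L → F → Y → T → S → E → D (or its reverse).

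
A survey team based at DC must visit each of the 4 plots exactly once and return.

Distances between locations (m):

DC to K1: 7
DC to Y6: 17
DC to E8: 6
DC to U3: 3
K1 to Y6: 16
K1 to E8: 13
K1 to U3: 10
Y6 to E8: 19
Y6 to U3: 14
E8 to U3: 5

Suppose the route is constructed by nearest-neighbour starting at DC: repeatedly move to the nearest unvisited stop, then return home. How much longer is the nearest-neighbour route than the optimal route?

Excess over optimum: 6 m.

From DC: U3=3, E8=6, K1=7, Y6=17 → choose U3 (3).
From U3: E8=5, K1=10, Y6=14 → choose E8 (5).
From E8: K1=13, Y6=19 → choose K1 (13).
From K1: Y6=16 → choose Y6 (16).
NN route DC → U3 → E8 → K1 → Y6 → DC costs 54.
Optimal: DC → K1 → Y6 → U3 → E8 → DC costs 48 (by enumerating all 12 distinct tours).
Excess = 54 − 48 = 6.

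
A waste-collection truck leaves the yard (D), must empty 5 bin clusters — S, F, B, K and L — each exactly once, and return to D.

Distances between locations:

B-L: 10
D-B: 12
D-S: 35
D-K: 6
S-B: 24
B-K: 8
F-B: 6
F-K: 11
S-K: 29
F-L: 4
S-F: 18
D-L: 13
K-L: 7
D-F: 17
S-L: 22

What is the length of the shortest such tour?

Minimum total distance: 71.

D→S→F→B→K→L→D: 35+18+6+8+7+13 = 87
D→S→F→B→L→K→D: 35+18+6+10+7+6 = 82
D→S→F→K→B→L→D: 35+18+11+8+10+13 = 95
D→S→F→K→L→B→D: 35+18+11+7+10+12 = 93
D→S→F→L→B→K→D: 35+18+4+10+8+6 = 81
D→S→F→L→K→B→D: 35+18+4+7+8+12 = 84
D→S→B→F→K→L→D: 35+24+6+11+7+13 = 96
D→S→B→F→L→K→D: 35+24+6+4+7+6 = 82
D→S→B→K→F→L→D: 35+24+8+11+4+13 = 95
D→S→B→K→L→F→D: 35+24+8+7+4+17 = 95
D→S→B→L→F→K→D: 35+24+10+4+11+6 = 90
D→S→B→L→K→F→D: 35+24+10+7+11+17 = 104
D→S→K→F→B→L→D: 35+29+11+6+10+13 = 104
D→S→K→F→L→B→D: 35+29+11+4+10+12 = 101
… (46 more)
D→B→S→F→L→K→D: 12+24+18+4+7+6 = 71  ← best
The minimum is 71.
One optimal route: D → B → S → F → L → K → D (or its reverse).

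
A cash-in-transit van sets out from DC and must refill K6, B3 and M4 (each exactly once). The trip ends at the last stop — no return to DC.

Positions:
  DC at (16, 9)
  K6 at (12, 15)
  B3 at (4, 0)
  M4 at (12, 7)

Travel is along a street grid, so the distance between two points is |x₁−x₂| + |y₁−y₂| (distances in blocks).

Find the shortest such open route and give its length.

There are 3! = 6 possible orderings.
DC → K6 → B3 → M4: 10+23+15 = 48
DC → K6 → M4 → B3: 10+8+15 = 33
DC → B3 → K6 → M4: 21+23+8 = 52
DC → B3 → M4 → K6: 21+15+8 = 44
DC → M4 → K6 → B3: 6+8+23 = 37
DC → M4 → B3 → K6: 6+15+23 = 44
The minimum is 33.
One shortest path: DC → K6 → M4 → B3.

33 blocks — the minimum one-way total.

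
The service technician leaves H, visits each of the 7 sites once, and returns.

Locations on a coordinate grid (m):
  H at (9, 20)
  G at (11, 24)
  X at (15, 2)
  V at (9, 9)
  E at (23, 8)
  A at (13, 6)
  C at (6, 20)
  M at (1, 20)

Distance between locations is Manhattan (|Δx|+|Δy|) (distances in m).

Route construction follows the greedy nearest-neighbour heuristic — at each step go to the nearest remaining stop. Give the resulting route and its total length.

92 m along H → C → M → G → V → A → X → E → H.

From H: distances to unvisited — C=3, G=6, M=8, V=11, A=18, X=24, E=26. Nearest is C (3).
From C: distances to unvisited — M=5, G=9, V=14, A=21, X=27, E=29. Nearest is M (5).
From M: distances to unvisited — G=14, V=19, A=26, X=32, E=34. Nearest is G (14).
From G: distances to unvisited — V=17, A=20, X=26, E=28. Nearest is V (17).
From V: distances to unvisited — A=7, X=13, E=15. Nearest is A (7).
From A: distances to unvisited — X=6, E=12. Nearest is X (6).
From X: distances to unvisited — E=14. Nearest is E (14).
Return E→H: 26.
Total = 3 + 5 + 14 + 17 + 7 + 6 + 14 + 26 = 92.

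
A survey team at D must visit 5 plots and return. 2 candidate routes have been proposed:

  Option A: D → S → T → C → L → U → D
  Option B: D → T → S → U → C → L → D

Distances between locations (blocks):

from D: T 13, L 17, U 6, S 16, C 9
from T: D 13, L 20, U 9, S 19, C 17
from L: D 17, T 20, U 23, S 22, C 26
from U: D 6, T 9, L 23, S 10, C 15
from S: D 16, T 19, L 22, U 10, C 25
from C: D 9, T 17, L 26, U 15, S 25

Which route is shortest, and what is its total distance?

Option A: 16 + 19 + 17 + 26 + 23 + 6 = 107
Option B: 13 + 19 + 10 + 15 + 26 + 17 = 100

Shortest is Option B, total 100 blocks.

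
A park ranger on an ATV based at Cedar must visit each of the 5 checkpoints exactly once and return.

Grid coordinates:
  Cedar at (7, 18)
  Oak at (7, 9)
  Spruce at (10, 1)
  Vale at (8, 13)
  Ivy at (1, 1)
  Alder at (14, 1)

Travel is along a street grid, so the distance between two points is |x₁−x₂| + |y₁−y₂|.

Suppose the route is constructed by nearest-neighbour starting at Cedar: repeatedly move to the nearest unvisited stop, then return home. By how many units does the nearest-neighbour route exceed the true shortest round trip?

Cedar: Vale=6, Oak=9, Spruce=20, Ivy=23, Alder=24 ⇒ Vale
Vale: Oak=5, Spruce=14, Alder=18, Ivy=19 ⇒ Oak
Oak: Spruce=11, Ivy=14, Alder=15 ⇒ Spruce
Spruce: Alder=4, Ivy=9 ⇒ Alder
Alder: Ivy=13 ⇒ Ivy
NN route Cedar → Vale → Oak → Spruce → Alder → Ivy → Cedar costs 62.
Optimal: Cedar → Oak → Ivy → Spruce → Alder → Vale → Cedar costs 60 (by enumerating all 60 distinct tours).
Excess = 62 − 60 = 2.

2 longer than the optimal tour.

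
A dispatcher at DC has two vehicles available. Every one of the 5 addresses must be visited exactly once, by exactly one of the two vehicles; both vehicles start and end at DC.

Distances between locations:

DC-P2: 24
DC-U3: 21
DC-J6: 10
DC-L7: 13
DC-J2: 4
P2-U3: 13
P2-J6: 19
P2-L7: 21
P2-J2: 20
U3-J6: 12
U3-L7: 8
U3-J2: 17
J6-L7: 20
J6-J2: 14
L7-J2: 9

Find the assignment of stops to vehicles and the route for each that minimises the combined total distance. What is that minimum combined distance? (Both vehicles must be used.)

Try each way of splitting the stops between the two vehicles (each non-empty) and, for each split, find the best tour for each vehicle:
  {P2} + {U3, J6, L7, J2}: 48 + 43 = 91
  {U3} + {P2, J6, L7, J2}: 42 + 63 = 105
  {P2, U3} + {J6, L7, J2}: 58 + 43 = 101
  {J6} + {P2, U3, L7, J2}: 20 + 58 = 78
  {P2, J6} + {U3, L7, J2}: 53 + 42 = 95
  {U3, J6} + {P2, L7, J2}: 43 + 58 = 101
  … (15 splits in total)
  {P2, U3, J6, L7} + {J2}: 63 + 8 = 71  ← best
Best: vehicle 1 DC → J6 → P2 → U3 → L7 → DC = 63; vehicle 2 DC → J2 → DC = 8; combined 71.

Minimum combined distance: 71.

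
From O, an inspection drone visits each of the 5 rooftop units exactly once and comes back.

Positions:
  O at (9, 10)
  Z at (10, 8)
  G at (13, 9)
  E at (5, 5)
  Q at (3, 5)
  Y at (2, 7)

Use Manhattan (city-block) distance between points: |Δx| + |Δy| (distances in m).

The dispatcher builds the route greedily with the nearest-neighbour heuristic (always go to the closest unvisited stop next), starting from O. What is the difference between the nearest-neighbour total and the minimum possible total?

2 m longer than the optimal tour.

O: Z=3, G=5, E=9, Y=10, Q=11 ⇒ Z
Z: G=4, E=8, Y=9, Q=10 ⇒ G
G: E=12, Y=13, Q=14 ⇒ E
E: Q=2, Y=5 ⇒ Q
Q: Y=3 ⇒ Y
NN route O → Z → G → E → Q → Y → O costs 34.
Optimal: O → G → Z → E → Q → Y → O costs 32 (by enumerating all 60 distinct tours).
Excess = 34 − 32 = 2.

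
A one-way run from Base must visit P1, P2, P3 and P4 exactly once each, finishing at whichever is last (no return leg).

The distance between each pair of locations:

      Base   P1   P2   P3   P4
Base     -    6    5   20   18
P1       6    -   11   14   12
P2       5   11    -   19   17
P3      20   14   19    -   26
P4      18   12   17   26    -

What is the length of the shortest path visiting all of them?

Minimum one-way distance = 48.

There are 4! = 24 possible orderings.
Base - P1 - P2 - P3 - P4: 6+11+19+26 = 62
Base - P1 - P2 - P4 - P3: 6+11+17+26 = 60
Base - P1 - P3 - P2 - P4: 6+14+19+17 = 56
Base - P1 - P3 - P4 - P2: 6+14+26+17 = 63
Base - P1 - P4 - P2 - P3: 6+12+17+19 = 54
Base - P1 - P4 - P3 - P2: 6+12+26+19 = 63
Base - P2 - P1 - P3 - P4: 5+11+14+26 = 56
Base - P2 - P1 - P4 - P3: 5+11+12+26 = 54
Base - P2 - P3 - P1 - P4: 5+19+14+12 = 50
Base - P2 - P3 - P4 - P1: 5+19+26+12 = 62
Base - P2 - P4 - P1 - P3: 5+17+12+14 = 48
Base - P2 - P4 - P3 - P1: 5+17+26+14 = 62
Base - P3 - P1 - P2 - P4: 20+14+11+17 = 62
Base - P3 - P1 - P4 - P2: 20+14+12+17 = 63
… (10 more)
The minimum is 48.
One shortest path: Base → P2 → P4 → P1 → P3.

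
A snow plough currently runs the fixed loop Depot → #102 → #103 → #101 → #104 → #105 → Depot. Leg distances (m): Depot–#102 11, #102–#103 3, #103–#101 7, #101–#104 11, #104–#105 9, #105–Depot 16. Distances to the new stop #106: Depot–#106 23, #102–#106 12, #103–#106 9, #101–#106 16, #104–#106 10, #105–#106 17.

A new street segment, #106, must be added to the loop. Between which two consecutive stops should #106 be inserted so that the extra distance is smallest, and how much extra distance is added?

Insertion cost between consecutive stops i–j is d(i,#106) + d(#106,j) − d(i,j):
  between Depot and #102: 23 + 12 − 11 = 24
  between #102 and #103: 12 + 9 − 3 = 18
  between #103 and #101: 9 + 16 − 7 = 18
  between #101 and #104: 16 + 10 − 11 = 15
  between #104 and #105: 10 + 17 − 9 = 18
  between #105 and Depot: 17 + 23 − 16 = 24
Cheapest insertion is between #101 and #104, adding 15.
New total = 57 + 15 = 72.

+15 m — insert #106 between #101 and #104.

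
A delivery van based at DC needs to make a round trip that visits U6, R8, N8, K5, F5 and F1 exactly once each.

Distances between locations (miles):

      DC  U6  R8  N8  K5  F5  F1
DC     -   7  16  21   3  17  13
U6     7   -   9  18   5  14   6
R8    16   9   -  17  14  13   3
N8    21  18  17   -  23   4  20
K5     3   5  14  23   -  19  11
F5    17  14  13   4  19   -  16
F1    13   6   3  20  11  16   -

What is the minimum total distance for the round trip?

Minimum total distance: 55 miles.

There are 360 distinct closed tours to check (reversals are equivalent).
DC→U6→R8→N8→K5→F5→F1→DC: 7+9+17+23+19+16+13 = 104
DC→U6→R8→N8→K5→F1→F5→DC: 7+9+17+23+11+16+17 = 100
DC→U6→R8→N8→F5→K5→F1→DC: 7+9+17+4+19+11+13 = 80
DC→U6→R8→N8→F5→F1→K5→DC: 7+9+17+4+16+11+3 = 67
DC→U6→R8→N8→F1→K5→F5→DC: 7+9+17+20+11+19+17 = 100
DC→U6→R8→N8→F1→F5→K5→DC: 7+9+17+20+16+19+3 = 91
DC→U6→R8→K5→N8→F5→F1→DC: 7+9+14+23+4+16+13 = 86
DC→U6→R8→K5→N8→F1→F5→DC: 7+9+14+23+20+16+17 = 106
… (352 more)
DC→N8→F5→R8→F1→U6→K5→DC: 21+4+13+3+6+5+3 = 55  ← best
The minimum is 55.
One optimal route: DC → N8 → F5 → R8 → F1 → U6 → K5 → DC (or its reverse).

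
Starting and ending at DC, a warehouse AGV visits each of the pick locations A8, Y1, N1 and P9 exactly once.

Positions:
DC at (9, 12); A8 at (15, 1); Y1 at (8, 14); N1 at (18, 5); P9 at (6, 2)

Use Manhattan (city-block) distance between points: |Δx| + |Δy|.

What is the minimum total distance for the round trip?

Minimum total distance: 50.

There are 12 distinct closed tours to check (reversals are equivalent).
DC → A8 → Y1 → N1 → P9 → DC: 17+20+19+15+13 = 84
DC → A8 → Y1 → P9 → N1 → DC: 17+20+14+15+16 = 82
DC → A8 → N1 → Y1 → P9 → DC: 17+7+19+14+13 = 70
DC → A8 → N1 → P9 → Y1 → DC: 17+7+15+14+3 = 56
DC → A8 → P9 → Y1 → N1 → DC: 17+10+14+19+16 = 76
DC → A8 → P9 → N1 → Y1 → DC: 17+10+15+19+3 = 64
DC → Y1 → A8 → N1 → P9 → DC: 3+20+7+15+13 = 58
DC → Y1 → A8 → P9 → N1 → DC: 3+20+10+15+16 = 64
DC → Y1 → N1 → A8 → P9 → DC: 3+19+7+10+13 = 52
DC → Y1 → P9 → A8 → N1 → DC: 3+14+10+7+16 = 50
DC → N1 → A8 → Y1 → P9 → DC: 16+7+20+14+13 = 70
DC → N1 → Y1 → A8 → P9 → DC: 16+19+20+10+13 = 78
The minimum is 50.
One optimal route: DC → Y1 → P9 → A8 → N1 → DC (or its reverse).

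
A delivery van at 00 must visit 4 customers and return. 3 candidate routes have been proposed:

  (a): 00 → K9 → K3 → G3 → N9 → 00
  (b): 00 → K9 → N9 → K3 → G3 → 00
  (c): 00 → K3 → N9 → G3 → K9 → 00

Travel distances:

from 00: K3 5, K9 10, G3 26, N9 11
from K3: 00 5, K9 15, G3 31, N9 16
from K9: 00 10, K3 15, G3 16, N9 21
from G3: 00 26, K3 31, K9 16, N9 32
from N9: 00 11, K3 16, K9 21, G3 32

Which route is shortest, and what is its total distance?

Shortest is (c), total 79.

(a): 10 + 15 + 31 + 32 + 11 = 99
(b): 10 + 21 + 16 + 31 + 26 = 104
(c): 5 + 16 + 32 + 16 + 10 = 79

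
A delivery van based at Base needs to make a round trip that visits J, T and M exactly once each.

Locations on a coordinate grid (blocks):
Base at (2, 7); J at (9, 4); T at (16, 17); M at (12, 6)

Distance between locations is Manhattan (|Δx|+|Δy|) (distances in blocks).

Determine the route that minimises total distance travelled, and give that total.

With 3 stops there are 3!/2 = 3 distinct round trips (a route and its reverse cost the same).
Base→J→T→M→Base: 10+20+15+11 = 56
Base→J→M→T→Base: 10+5+15+24 = 54
Base→T→J→M→Base: 24+20+5+11 = 60
The minimum is 54.
One optimal route: Base → J → M → T → Base (or its reverse).

54 blocks — the shortest possible round trip.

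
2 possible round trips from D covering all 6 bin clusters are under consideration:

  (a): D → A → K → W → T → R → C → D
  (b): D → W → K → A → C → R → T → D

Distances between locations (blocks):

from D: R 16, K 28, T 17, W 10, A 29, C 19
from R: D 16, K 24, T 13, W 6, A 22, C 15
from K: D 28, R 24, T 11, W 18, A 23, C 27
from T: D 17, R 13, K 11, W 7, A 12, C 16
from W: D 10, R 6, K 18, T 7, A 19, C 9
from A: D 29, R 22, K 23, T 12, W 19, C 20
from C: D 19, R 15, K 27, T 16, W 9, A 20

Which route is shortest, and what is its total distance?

(a): 29 + 23 + 18 + 7 + 13 + 15 + 19 = 124
(b): 10 + 18 + 23 + 20 + 15 + 13 + 17 = 116

116 blocks — (b) is the shortest.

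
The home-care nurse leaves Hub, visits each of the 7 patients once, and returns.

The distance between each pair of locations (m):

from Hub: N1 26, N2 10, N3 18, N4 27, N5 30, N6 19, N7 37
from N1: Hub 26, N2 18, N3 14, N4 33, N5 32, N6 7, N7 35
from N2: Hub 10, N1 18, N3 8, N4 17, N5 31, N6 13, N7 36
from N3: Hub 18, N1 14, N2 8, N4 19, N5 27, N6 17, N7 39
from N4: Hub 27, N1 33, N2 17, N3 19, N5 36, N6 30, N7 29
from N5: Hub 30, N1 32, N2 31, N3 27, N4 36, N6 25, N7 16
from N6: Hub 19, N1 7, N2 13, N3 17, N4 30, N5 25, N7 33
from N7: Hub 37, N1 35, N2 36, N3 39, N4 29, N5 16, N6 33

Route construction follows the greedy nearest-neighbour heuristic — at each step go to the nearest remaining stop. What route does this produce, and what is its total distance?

At Hub the remaining stops are N2 10, N3 18, N6 19, N1 26, N4 27, N5 30, N7 37; go to N2.
At N2 the remaining stops are N3 8, N6 13, N4 17, N1 18, N5 31, N7 36; go to N3.
At N3 the remaining stops are N1 14, N6 17, N4 19, N5 27, N7 39; go to N1.
At N1 the remaining stops are N6 7, N5 32, N4 33, N7 35; go to N6.
At N6 the remaining stops are N5 25, N4 30, N7 33; go to N5.
At N5 the remaining stops are N7 16, N4 36; go to N7.
At N7 the remaining stops are N4 29; go to N4.
Return N4→Hub: 27.
Total = 10 + 8 + 14 + 7 + 25 + 16 + 29 + 27 = 136.

Total distance 136 m via the nearest-neighbour route Hub → N2 → N3 → N1 → N6 → N5 → N7 → N4 → Hub.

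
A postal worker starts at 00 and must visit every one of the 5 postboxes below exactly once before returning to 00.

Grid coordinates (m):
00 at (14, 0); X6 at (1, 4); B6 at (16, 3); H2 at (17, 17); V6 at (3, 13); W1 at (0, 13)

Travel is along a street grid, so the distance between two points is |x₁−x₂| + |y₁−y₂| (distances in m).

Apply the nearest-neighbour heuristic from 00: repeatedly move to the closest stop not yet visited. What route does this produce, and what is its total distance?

00 → [B6:5 / X6:17 / H2:20 / V6:24 / W1:27] → B6 (5)
B6 → [H2:15 / X6:16 / V6:23 / W1:26] → H2 (15)
H2 → [V6:18 / W1:21 / X6:29] → V6 (18)
V6 → [W1:3 / X6:11] → W1 (3)
W1 → [X6:10] → X6 (10)
Return X6→00: 17.
Total = 5 + 15 + 18 + 3 + 10 + 17 = 68.

Total distance 68 m via the nearest-neighbour route 00 → B6 → H2 → V6 → W1 → X6 → 00.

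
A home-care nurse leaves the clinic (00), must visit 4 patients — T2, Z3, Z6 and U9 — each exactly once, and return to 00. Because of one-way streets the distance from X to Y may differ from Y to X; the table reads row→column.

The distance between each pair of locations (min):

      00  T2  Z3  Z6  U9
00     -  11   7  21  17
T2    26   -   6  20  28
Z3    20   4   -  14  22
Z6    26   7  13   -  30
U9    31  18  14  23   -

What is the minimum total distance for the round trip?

00 - T2 - Z3 - Z6 - U9 - 00: 11+6+14+30+31 = 92
00 - T2 - Z3 - U9 - Z6 - 00: 11+6+22+23+26 = 88
00 - T2 - Z6 - Z3 - U9 - 00: 11+20+13+22+31 = 97
00 - T2 - Z6 - U9 - Z3 - 00: 11+20+30+14+20 = 95
00 - T2 - U9 - Z3 - Z6 - 00: 11+28+14+14+26 = 93
00 - T2 - U9 - Z6 - Z3 - 00: 11+28+23+13+20 = 95
00 - Z3 - T2 - Z6 - U9 - 00: 7+4+20+30+31 = 92
00 - Z3 - T2 - U9 - Z6 - 00: 7+4+28+23+26 = 88
00 - Z3 - Z6 - T2 - U9 - 00: 7+14+7+28+31 = 87
00 - Z3 - Z6 - U9 - T2 - 00: 7+14+30+18+26 = 95
00 - Z3 - U9 - T2 - Z6 - 00: 7+22+18+20+26 = 93
00 - Z3 - U9 - Z6 - T2 - 00: 7+22+23+7+26 = 85
00 - Z6 - T2 - Z3 - U9 - 00: 21+7+6+22+31 = 87
00 - Z6 - T2 - U9 - Z3 - 00: 21+7+28+14+20 = 90
… (10 more)
00 - U9 - Z6 - T2 - Z3 - 00: 17+23+7+6+20 = 73  ← best
The minimum is 73.
One optimal route: 00 → U9 → Z6 → T2 → Z3 → 00.

Minimum total distance: 73 min.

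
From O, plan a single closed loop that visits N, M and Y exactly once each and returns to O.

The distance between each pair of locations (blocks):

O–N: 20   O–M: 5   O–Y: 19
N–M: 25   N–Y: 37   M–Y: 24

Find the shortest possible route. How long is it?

There are 3 distinct closed tours to check (reversals are equivalent).
O - N - M - Y - O: 20+25+24+19 = 88
O - N - Y - M - O: 20+37+24+5 = 86
O - M - N - Y - O: 5+25+37+19 = 86
The minimum is 86.
One optimal route: O → N → Y → M → O (or its reverse).

Shortest round trip = 86 blocks.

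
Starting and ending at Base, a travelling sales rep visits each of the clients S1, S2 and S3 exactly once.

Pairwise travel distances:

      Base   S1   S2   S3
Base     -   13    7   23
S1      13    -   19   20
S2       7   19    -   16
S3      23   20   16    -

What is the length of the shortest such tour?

Minimum total distance: 56.

Base-S1-S2-S3-Base: 13+19+16+23 = 71
Base-S1-S3-S2-Base: 13+20+16+7 = 56
Base-S2-S1-S3-Base: 7+19+20+23 = 69
The minimum is 56.
One optimal route: Base → S1 → S3 → S2 → Base (or its reverse).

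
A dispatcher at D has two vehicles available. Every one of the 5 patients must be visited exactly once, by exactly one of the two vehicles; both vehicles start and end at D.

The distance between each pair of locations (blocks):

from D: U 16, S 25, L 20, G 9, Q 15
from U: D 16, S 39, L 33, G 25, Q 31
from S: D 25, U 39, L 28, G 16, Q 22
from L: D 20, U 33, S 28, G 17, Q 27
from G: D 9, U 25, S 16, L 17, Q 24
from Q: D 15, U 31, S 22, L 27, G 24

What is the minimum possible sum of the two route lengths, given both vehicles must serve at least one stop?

Minimum combined distance: 122 blocks.

Try each way of splitting the stops between the two vehicles (each non-empty) and, for each split, find the best tour for each vehicle:
  {U} + {S, L, G, Q}: 32 + 90 = 122
  {S} + {U, L, G, Q}: 50 + 100 = 150
  {U, S} + {L, G, Q}: 80 + 68 = 148
  {L} + {U, S, G, Q}: 40 + 94 = 134
  {U, L} + {S, G, Q}: 69 + 62 = 131
  {S, L} + {U, G, Q}: 73 + 80 = 153
  … (15 splits in total)
Best: vehicle 1 D → U → D = 32; vehicle 2 D → L → G → S → Q → D = 90; combined 122.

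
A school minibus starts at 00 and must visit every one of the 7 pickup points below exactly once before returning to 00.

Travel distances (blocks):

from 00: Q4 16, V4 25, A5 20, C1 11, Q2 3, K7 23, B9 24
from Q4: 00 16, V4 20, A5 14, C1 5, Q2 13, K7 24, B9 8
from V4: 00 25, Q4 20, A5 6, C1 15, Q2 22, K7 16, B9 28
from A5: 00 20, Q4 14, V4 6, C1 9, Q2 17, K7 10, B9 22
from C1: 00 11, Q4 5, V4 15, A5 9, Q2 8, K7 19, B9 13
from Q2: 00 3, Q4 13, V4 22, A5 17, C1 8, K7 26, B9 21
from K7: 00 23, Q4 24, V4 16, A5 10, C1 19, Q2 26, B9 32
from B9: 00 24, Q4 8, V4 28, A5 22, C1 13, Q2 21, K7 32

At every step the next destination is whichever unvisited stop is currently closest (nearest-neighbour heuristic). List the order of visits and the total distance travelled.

Total distance 91 blocks via the nearest-neighbour route 00 → Q2 → C1 → Q4 → B9 → A5 → V4 → K7 → 00.

From 00: distances to unvisited — Q2=3, C1=11, Q4=16, A5=20, K7=23, B9=24, V4=25. Nearest is Q2 (3).
From Q2: distances to unvisited — C1=8, Q4=13, A5=17, B9=21, V4=22, K7=26. Nearest is C1 (8).
From C1: distances to unvisited — Q4=5, A5=9, B9=13, V4=15, K7=19. Nearest is Q4 (5).
From Q4: distances to unvisited — B9=8, A5=14, V4=20, K7=24. Nearest is B9 (8).
From B9: distances to unvisited — A5=22, V4=28, K7=32. Nearest is A5 (22).
From A5: distances to unvisited — V4=6, K7=10. Nearest is V4 (6).
From V4: distances to unvisited — K7=16. Nearest is K7 (16).
Return K7→00: 23.
Total = 3 + 8 + 5 + 8 + 22 + 6 + 16 + 23 = 91.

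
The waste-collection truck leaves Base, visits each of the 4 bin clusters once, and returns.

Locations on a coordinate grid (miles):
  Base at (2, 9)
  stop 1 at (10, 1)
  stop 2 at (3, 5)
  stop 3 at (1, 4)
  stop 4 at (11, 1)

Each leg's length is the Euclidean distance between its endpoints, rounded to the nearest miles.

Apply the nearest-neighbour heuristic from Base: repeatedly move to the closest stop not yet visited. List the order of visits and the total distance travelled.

Nearest-neighbour total = 28 miles; route Base → stop 2 → stop 3 → stop 1 → stop 4 → Base.

Base → [stop 2:4 / stop 3:5 / stop 1:11 / stop 4:12] → stop 2 (4)
stop 2 → [stop 3:2 / stop 1:8 / stop 4:9] → stop 3 (2)
stop 3 → [stop 1:9 / stop 4:10] → stop 1 (9)
stop 1 → [stop 4:1] → stop 4 (1)
Return stop 4→Base: 12.
Total = 4 + 2 + 9 + 1 + 12 = 28.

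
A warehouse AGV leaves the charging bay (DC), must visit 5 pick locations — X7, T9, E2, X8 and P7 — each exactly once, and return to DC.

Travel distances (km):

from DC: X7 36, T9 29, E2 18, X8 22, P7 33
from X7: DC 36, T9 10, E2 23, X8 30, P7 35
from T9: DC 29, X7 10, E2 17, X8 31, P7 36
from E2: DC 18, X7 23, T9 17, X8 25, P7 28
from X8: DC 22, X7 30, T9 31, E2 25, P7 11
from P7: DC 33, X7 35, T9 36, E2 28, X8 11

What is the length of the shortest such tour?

Shortest round trip = 113 km.

With 5 stops there are 5!/2 = 60 distinct round trips (a route and its reverse cost the same).
DC - X7 - T9 - E2 - X8 - P7 - DC: 36+10+17+25+11+33 = 132
DC - X7 - T9 - E2 - P7 - X8 - DC: 36+10+17+28+11+22 = 124
DC - X7 - T9 - X8 - E2 - P7 - DC: 36+10+31+25+28+33 = 163
DC - X7 - T9 - X8 - P7 - E2 - DC: 36+10+31+11+28+18 = 134
DC - X7 - T9 - P7 - E2 - X8 - DC: 36+10+36+28+25+22 = 157
DC - X7 - T9 - P7 - X8 - E2 - DC: 36+10+36+11+25+18 = 136
DC - X7 - E2 - T9 - X8 - P7 - DC: 36+23+17+31+11+33 = 151
DC - X7 - E2 - T9 - P7 - X8 - DC: 36+23+17+36+11+22 = 145
DC - X7 - E2 - X8 - T9 - P7 - DC: 36+23+25+31+36+33 = 184
DC - X7 - E2 - X8 - P7 - T9 - DC: 36+23+25+11+36+29 = 160
DC - X7 - E2 - P7 - T9 - X8 - DC: 36+23+28+36+31+22 = 176
DC - X7 - E2 - P7 - X8 - T9 - DC: 36+23+28+11+31+29 = 158
DC - X7 - X8 - T9 - E2 - P7 - DC: 36+30+31+17+28+33 = 175
DC - X7 - X8 - T9 - P7 - E2 - DC: 36+30+31+36+28+18 = 179
… (46 more)
DC - E2 - T9 - X7 - P7 - X8 - DC: 18+17+10+35+11+22 = 113  ← best
The minimum is 113.
One optimal route: DC → E2 → T9 → X7 → P7 → X8 → DC (or its reverse).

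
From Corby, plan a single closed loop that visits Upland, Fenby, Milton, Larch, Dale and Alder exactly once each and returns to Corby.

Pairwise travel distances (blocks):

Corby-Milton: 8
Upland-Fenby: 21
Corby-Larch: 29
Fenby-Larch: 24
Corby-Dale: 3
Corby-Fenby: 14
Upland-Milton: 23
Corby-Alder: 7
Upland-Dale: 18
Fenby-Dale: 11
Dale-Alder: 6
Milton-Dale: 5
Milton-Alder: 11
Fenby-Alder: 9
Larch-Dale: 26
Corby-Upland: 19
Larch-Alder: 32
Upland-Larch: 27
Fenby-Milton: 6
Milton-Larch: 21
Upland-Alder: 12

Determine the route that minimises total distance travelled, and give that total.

Corby→Upland→Fenby→Milton→Larch→Dale→Alder→Corby: 19+21+6+21+26+6+7 = 106
Corby→Upland→Fenby→Milton→Larch→Alder→Dale→Corby: 19+21+6+21+32+6+3 = 108
Corby→Upland→Fenby→Milton→Dale→Larch→Alder→Corby: 19+21+6+5+26+32+7 = 116
Corby→Upland→Fenby→Milton→Dale→Alder→Larch→Corby: 19+21+6+5+6+32+29 = 118
Corby→Upland→Fenby→Milton→Alder→Larch→Dale→Corby: 19+21+6+11+32+26+3 = 118
Corby→Upland→Fenby→Milton→Alder→Dale→Larch→Corby: 19+21+6+11+6+26+29 = 118
Corby→Upland→Fenby→Larch→Milton→Dale→Alder→Corby: 19+21+24+21+5+6+7 = 103
Corby→Upland→Fenby→Larch→Milton→Alder→Dale→Corby: 19+21+24+21+11+6+3 = 105
… (352 more)
Corby→Dale→Milton→Fenby→Larch→Upland→Alder→Corby: 3+5+6+24+27+12+7 = 84  ← best
The minimum is 84.
One optimal route: Corby → Dale → Milton → Fenby → Larch → Upland → Alder → Corby (or its reverse).

Shortest round trip = 84 blocks.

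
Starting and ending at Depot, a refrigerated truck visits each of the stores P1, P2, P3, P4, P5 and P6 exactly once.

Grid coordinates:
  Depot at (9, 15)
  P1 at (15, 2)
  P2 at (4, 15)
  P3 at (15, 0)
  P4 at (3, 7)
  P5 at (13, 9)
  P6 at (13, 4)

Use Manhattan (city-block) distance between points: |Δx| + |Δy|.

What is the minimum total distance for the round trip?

Depot-P1-P2-P3-P4-P5-P6-Depot: 19+24+26+19+12+5+15 = 120
Depot-P1-P2-P3-P4-P6-P5-Depot: 19+24+26+19+13+5+10 = 116
Depot-P1-P2-P3-P5-P4-P6-Depot: 19+24+26+11+12+13+15 = 120
Depot-P1-P2-P3-P5-P6-P4-Depot: 19+24+26+11+5+13+14 = 112
Depot-P1-P2-P3-P6-P4-P5-Depot: 19+24+26+6+13+12+10 = 110
Depot-P1-P2-P3-P6-P5-P4-Depot: 19+24+26+6+5+12+14 = 106
Depot-P1-P2-P4-P3-P5-P6-Depot: 19+24+9+19+11+5+15 = 102
Depot-P1-P2-P4-P3-P6-P5-Depot: 19+24+9+19+6+5+10 = 92
… (352 more)
Depot-P2-P4-P1-P3-P6-P5-Depot: 5+9+17+2+6+5+10 = 54  ← best
The minimum is 54.
One optimal route: Depot → P2 → P4 → P1 → P3 → P6 → P5 → Depot (or its reverse).

Minimum total distance: 54.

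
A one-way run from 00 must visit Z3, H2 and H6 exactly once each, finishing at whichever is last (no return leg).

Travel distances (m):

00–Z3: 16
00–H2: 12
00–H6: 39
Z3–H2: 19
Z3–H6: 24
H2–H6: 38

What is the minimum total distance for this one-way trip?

There are 3! = 6 possible orderings.
00 → Z3 → H2 → H6: 16+19+38 = 73
00 → Z3 → H6 → H2: 16+24+38 = 78
00 → H2 → Z3 → H6: 12+19+24 = 55
00 → H2 → H6 → Z3: 12+38+24 = 74
00 → H6 → Z3 → H2: 39+24+19 = 82
00 → H6 → H2 → Z3: 39+38+19 = 96
The minimum is 55.
One shortest path: 00 → H2 → Z3 → H6.

Minimum one-way distance = 55 m.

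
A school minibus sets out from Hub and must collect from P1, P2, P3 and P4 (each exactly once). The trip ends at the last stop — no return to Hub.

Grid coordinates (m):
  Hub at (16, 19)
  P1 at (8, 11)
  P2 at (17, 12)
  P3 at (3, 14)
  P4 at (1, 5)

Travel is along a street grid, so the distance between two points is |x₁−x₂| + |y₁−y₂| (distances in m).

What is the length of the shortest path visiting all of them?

There are 4! = 24 possible orderings.
Hub - P1 - P2 - P3 - P4: 16+10+16+11 = 53
Hub - P1 - P2 - P4 - P3: 16+10+23+11 = 60
Hub - P1 - P3 - P2 - P4: 16+8+16+23 = 63
Hub - P1 - P3 - P4 - P2: 16+8+11+23 = 58
Hub - P1 - P4 - P2 - P3: 16+13+23+16 = 68
Hub - P1 - P4 - P3 - P2: 16+13+11+16 = 56
Hub - P2 - P1 - P3 - P4: 8+10+8+11 = 37
Hub - P2 - P1 - P4 - P3: 8+10+13+11 = 42
Hub - P2 - P3 - P1 - P4: 8+16+8+13 = 45
Hub - P2 - P3 - P4 - P1: 8+16+11+13 = 48
Hub - P2 - P4 - P1 - P3: 8+23+13+8 = 52
Hub - P2 - P4 - P3 - P1: 8+23+11+8 = 50
Hub - P3 - P1 - P2 - P4: 18+8+10+23 = 59
Hub - P3 - P1 - P4 - P2: 18+8+13+23 = 62
… (10 more)
The minimum is 37.
One shortest path: Hub → P2 → P1 → P3 → P4.

Shortest open route: 37 m.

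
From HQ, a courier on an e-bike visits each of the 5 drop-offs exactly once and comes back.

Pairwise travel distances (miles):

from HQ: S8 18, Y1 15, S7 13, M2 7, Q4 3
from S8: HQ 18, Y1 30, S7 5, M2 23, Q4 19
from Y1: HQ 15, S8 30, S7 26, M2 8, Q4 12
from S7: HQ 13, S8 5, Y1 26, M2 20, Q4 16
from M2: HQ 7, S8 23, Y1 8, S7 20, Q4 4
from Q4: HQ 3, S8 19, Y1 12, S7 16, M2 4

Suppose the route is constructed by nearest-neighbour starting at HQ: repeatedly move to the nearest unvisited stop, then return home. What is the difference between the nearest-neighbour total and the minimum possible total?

Excess over optimum: 1 miles.

HQ: Q4=3, M2=7, S7=13, Y1=15, S8=18 ⇒ Q4
Q4: M2=4, Y1=12, S7=16, S8=19 ⇒ M2
M2: Y1=8, S7=20, S8=23 ⇒ Y1
Y1: S7=26, S8=30 ⇒ S7
S7: S8=5 ⇒ S8
NN route HQ → Q4 → M2 → Y1 → S7 → S8 → HQ costs 64.
Optimal: HQ → S7 → S8 → Y1 → M2 → Q4 → HQ costs 63 (by enumerating all 60 distinct tours).
Excess = 64 − 63 = 1.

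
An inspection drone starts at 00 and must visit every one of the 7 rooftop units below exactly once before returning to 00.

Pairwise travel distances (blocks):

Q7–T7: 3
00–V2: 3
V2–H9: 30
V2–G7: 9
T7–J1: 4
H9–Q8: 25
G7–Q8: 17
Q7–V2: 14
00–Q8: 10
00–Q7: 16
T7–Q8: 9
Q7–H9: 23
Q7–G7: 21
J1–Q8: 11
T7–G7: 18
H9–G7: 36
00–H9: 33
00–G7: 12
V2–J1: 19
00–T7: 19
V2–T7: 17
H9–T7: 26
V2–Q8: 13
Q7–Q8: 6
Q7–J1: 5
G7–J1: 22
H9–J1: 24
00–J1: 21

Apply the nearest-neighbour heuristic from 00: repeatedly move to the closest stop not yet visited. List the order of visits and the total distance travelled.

Nearest-neighbour total = 99 blocks; route 00 → V2 → G7 → Q8 → Q7 → T7 → J1 → H9 → 00.

At 00 the remaining stops are V2 3, Q8 10, G7 12, Q7 16, T7 19, J1 21, H9 33; go to V2.
At V2 the remaining stops are G7 9, Q8 13, Q7 14, T7 17, J1 19, H9 30; go to G7.
At G7 the remaining stops are Q8 17, T7 18, Q7 21, J1 22, H9 36; go to Q8.
At Q8 the remaining stops are Q7 6, T7 9, J1 11, H9 25; go to Q7.
At Q7 the remaining stops are T7 3, J1 5, H9 23; go to T7.
At T7 the remaining stops are J1 4, H9 26; go to J1.
At J1 the remaining stops are H9 24; go to H9.
Return H9→00: 33.
Total = 3 + 9 + 17 + 6 + 3 + 4 + 24 + 33 = 99.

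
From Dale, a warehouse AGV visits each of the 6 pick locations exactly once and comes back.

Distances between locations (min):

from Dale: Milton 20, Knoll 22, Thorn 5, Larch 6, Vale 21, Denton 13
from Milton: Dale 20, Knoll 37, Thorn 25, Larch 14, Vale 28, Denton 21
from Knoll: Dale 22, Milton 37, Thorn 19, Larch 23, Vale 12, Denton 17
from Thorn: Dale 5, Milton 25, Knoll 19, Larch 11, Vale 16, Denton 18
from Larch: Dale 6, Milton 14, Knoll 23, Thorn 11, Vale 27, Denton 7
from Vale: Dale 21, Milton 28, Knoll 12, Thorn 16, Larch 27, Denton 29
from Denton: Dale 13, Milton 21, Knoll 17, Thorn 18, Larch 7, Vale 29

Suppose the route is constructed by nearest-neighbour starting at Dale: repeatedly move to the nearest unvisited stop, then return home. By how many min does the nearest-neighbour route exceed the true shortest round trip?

From Dale: Thorn=5, Larch=6, Denton=13, Milton=20, Vale=21, Knoll=22 → choose Thorn (5).
From Thorn: Larch=11, Vale=16, Denton=18, Knoll=19, Milton=25 → choose Larch (11).
From Larch: Denton=7, Milton=14, Knoll=23, Vale=27 → choose Denton (7).
From Denton: Knoll=17, Milton=21, Vale=29 → choose Knoll (17).
From Knoll: Vale=12, Milton=37 → choose Vale (12).
From Vale: Milton=28 → choose Milton (28).
NN route Dale → Thorn → Larch → Denton → Knoll → Vale → Milton → Dale costs 100.
Optimal: Dale → Milton → Larch → Denton → Knoll → Vale → Thorn → Dale costs 91 (by enumerating all 360 distinct tours).
Excess = 100 − 91 = 9.

Excess over optimum: 9 min.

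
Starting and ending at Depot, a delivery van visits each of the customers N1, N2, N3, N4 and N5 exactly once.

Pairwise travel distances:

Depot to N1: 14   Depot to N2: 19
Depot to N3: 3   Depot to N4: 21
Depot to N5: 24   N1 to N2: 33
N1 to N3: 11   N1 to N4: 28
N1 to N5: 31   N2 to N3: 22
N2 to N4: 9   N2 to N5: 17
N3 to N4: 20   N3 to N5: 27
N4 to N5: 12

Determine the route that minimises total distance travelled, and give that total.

Depot → N1 → N2 → N3 → N4 → N5 → Depot: 14+33+22+20+12+24 = 125
Depot → N1 → N2 → N3 → N5 → N4 → Depot: 14+33+22+27+12+21 = 129
Depot → N1 → N2 → N4 → N3 → N5 → Depot: 14+33+9+20+27+24 = 127
Depot → N1 → N2 → N4 → N5 → N3 → Depot: 14+33+9+12+27+3 = 98
Depot → N1 → N2 → N5 → N3 → N4 → Depot: 14+33+17+27+20+21 = 132
Depot → N1 → N2 → N5 → N4 → N3 → Depot: 14+33+17+12+20+3 = 99
Depot → N1 → N3 → N2 → N4 → N5 → Depot: 14+11+22+9+12+24 = 92
Depot → N1 → N3 → N2 → N5 → N4 → Depot: 14+11+22+17+12+21 = 97
Depot → N1 → N3 → N4 → N2 → N5 → Depot: 14+11+20+9+17+24 = 95
Depot → N1 → N3 → N4 → N5 → N2 → Depot: 14+11+20+12+17+19 = 93
Depot → N1 → N3 → N5 → N2 → N4 → Depot: 14+11+27+17+9+21 = 99
Depot → N1 → N3 → N5 → N4 → N2 → Depot: 14+11+27+12+9+19 = 92
Depot → N1 → N4 → N2 → N3 → N5 → Depot: 14+28+9+22+27+24 = 124
Depot → N1 → N4 → N2 → N5 → N3 → Depot: 14+28+9+17+27+3 = 98
… (46 more)
Depot → N2 → N4 → N5 → N1 → N3 → Depot: 19+9+12+31+11+3 = 85  ← best
The minimum is 85.
One optimal route: Depot → N2 → N4 → N5 → N1 → N3 → Depot (or its reverse).

Minimum total distance: 85.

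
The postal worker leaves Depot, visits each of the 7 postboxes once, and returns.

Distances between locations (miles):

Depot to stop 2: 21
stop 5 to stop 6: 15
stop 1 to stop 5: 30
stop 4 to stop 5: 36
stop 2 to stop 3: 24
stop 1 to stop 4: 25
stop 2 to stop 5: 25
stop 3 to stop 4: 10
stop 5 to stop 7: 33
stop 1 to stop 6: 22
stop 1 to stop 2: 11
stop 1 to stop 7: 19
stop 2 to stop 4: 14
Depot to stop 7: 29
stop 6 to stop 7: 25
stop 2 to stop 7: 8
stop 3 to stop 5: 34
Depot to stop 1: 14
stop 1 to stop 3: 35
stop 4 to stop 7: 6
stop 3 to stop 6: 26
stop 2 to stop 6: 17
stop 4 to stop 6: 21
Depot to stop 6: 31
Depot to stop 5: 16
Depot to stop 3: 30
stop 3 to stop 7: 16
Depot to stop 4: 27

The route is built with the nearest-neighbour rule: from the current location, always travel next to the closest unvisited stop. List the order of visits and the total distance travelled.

Total distance 106 miles via the nearest-neighbour route Depot → stop 1 → stop 2 → stop 7 → stop 4 → stop 3 → stop 6 → stop 5 → Depot.

At Depot the remaining stops are stop 1 14, stop 5 16, stop 2 21, stop 4 27, stop 7 29, stop 3 30, stop 6 31; go to stop 1.
At stop 1 the remaining stops are stop 2 11, stop 7 19, stop 6 22, stop 4 25, stop 5 30, stop 3 35; go to stop 2.
At stop 2 the remaining stops are stop 7 8, stop 4 14, stop 6 17, stop 3 24, stop 5 25; go to stop 7.
At stop 7 the remaining stops are stop 4 6, stop 3 16, stop 6 25, stop 5 33; go to stop 4.
At stop 4 the remaining stops are stop 3 10, stop 6 21, stop 5 36; go to stop 3.
At stop 3 the remaining stops are stop 6 26, stop 5 34; go to stop 6.
At stop 6 the remaining stops are stop 5 15; go to stop 5.
Return stop 5→Depot: 16.
Total = 14 + 11 + 8 + 6 + 10 + 26 + 15 + 16 = 106.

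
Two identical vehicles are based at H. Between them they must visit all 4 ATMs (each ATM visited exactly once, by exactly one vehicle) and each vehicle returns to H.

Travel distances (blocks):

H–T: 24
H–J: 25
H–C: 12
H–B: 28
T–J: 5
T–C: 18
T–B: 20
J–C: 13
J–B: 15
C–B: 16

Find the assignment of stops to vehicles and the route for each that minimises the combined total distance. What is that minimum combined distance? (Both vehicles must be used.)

Try each way of splitting the stops between the two vehicles (each non-empty) and, for each split, find the best tour for each vehicle:
  {T} + {J, C, B}: 48 + 68 = 116
  {J} + {T, C, B}: 50 + 72 = 122
  {T, J} + {C, B}: 54 + 56 = 110
  {C} + {T, J, B}: 24 + 72 = 96
  {T, C} + {J, B}: 54 + 68 = 122
  {J, C} + {T, B}: 50 + 72 = 122
  … (7 splits in total)
Best: vehicle 1 H → C → H = 24; vehicle 2 H → T → J → B → H = 72; combined 96.

Minimum combined distance: 96 blocks.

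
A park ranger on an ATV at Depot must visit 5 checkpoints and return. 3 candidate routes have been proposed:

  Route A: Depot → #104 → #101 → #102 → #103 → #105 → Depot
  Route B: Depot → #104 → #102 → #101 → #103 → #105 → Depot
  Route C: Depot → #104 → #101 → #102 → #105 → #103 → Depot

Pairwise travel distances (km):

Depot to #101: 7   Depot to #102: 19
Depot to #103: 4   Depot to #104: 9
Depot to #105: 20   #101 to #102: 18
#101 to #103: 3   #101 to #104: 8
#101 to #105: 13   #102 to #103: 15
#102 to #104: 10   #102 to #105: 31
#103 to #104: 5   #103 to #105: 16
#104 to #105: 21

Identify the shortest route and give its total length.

Shortest is Route B, total 76 km.

Route A: 9 + 8 + 18 + 15 + 16 + 20 = 86
Route B: 9 + 10 + 18 + 3 + 16 + 20 = 76
Route C: 9 + 8 + 18 + 31 + 16 + 4 = 86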